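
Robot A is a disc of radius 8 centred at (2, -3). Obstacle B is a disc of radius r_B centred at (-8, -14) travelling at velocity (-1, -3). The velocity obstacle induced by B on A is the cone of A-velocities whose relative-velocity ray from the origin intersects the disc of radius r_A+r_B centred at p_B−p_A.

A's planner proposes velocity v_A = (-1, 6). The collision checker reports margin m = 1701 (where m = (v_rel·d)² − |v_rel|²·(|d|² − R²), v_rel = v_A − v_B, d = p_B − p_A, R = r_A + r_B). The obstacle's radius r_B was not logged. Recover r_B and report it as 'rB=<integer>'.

m = 1701
d = (-10, -11);  v_rel = (0, 9),  |v_rel|² = 81
v_rel×d = (0)·(-11) − (9)·(-10) = 90
since m = R²·81 − 90²:  R² = (8100 + 1701) / 81 = 121
R = √121 = 11  ⇒  r_B = 11 − 8 = 3

rB=3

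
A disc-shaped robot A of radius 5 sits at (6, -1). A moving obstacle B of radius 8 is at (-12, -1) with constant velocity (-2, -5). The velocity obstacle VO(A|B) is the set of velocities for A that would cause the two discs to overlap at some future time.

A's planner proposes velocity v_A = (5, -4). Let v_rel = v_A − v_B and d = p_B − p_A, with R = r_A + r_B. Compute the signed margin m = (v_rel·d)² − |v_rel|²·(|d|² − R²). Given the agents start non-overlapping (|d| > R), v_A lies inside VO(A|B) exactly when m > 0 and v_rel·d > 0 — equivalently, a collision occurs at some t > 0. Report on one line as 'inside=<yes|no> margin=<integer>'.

d = (-18, 0),  |d|² = 324;  R = 5+8 = 13,  c = 324−13² = 155
v_rel = (7, 1),  |v_rel|² = 50;  v_rel·d = (7)·(-18) + (1)·(0) = -126
50·t² + 252·t + 155 = 0  ⇒  m = (-126)² − 50·155 = 8126
m = 8126 > 0,  v_rel·d = -126 < 0  ⇒  outside

inside=no margin=8126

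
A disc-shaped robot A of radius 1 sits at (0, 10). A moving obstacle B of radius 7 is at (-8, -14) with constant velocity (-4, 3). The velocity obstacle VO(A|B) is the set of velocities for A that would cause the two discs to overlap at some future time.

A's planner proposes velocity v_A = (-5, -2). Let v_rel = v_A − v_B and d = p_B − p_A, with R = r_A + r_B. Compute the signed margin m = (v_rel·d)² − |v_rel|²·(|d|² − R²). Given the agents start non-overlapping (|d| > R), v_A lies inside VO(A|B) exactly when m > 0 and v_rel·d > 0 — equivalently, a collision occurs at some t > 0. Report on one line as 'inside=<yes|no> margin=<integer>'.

d = (-8, -24),  |d|² = 640;  R = 1+7 = 8,  c = 640−8² = 576
v_rel = (-1, -5),  |v_rel|² = 26;  v_rel·d = (-1)·(-8) + (-5)·(-24) = 128
26·t² − 256·t + 576 = 0  ⇒  m = 128² − 26·576 = 1408
m = 1408 > 0,  v_rel·d = 128 > 0  ⇒  inside

inside=yes margin=1408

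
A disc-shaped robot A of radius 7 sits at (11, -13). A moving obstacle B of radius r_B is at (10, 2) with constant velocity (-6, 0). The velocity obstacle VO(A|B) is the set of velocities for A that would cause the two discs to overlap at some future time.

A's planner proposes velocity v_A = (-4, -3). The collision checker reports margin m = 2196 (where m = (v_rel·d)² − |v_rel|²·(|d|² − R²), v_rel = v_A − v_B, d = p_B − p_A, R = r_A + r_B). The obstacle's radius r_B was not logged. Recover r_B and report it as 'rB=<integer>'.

m = 2196
d = (-1, 15);  v_rel = (2, -3),  |v_rel|² = 13
v_rel×d = (2)·(15) − (-3)·(-1) = 27
since m = R²·13 − 27²:  R² = (729 + 2196) / 13 = 225
R = √225 = 15  ⇒  r_B = 15 − 7 = 8

rB=8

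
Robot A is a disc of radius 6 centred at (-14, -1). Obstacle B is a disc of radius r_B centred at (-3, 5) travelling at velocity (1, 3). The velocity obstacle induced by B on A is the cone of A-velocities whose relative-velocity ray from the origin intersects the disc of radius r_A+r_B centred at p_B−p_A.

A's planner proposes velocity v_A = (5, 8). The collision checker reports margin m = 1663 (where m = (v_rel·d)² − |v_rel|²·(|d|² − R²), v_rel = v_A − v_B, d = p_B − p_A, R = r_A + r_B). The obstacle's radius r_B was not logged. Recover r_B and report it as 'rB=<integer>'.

m = 1663
d = (11, 6);  v_rel = (4, 5),  |v_rel|² = 41
v_rel×d = (4)·(6) − (5)·(11) = -31
since m = R²·41 − (-31)²:  R² = (961 + 1663) / 41 = 64
R = √64 = 8  ⇒  r_B = 8 − 6 = 2

rB=2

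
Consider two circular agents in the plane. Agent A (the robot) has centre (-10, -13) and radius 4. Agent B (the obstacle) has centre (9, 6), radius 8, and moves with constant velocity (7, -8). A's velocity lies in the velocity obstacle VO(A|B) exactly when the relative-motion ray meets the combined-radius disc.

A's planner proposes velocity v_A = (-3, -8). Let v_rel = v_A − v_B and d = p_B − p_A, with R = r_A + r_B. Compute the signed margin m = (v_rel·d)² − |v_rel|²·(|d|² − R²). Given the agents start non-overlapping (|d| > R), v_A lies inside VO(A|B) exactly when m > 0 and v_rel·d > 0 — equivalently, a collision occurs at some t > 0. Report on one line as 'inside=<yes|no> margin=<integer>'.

d = (19, 19),  |d|² = 722;  R = 4+8 = 12,  c = 722−12² = 578
v_rel = (-10, 0),  |v_rel|² = 100;  v_rel·d = (-10)·(19) + (0)·(19) = -190
100·t² + 380·t + 578 = 0  ⇒  m = (-190)² − 100·578 = -21700
m = -21700 < 0,  v_rel·d = -190 < 0  ⇒  outside

inside=no margin=-21700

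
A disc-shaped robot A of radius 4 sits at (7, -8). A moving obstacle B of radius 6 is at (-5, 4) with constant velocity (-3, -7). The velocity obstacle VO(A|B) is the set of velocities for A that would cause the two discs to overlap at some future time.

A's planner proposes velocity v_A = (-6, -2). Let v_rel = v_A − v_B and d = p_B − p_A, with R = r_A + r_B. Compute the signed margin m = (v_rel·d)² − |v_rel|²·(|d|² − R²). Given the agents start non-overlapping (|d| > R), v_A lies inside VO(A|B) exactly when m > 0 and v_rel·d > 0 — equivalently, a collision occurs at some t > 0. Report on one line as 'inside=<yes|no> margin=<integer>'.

d = (-12, 12),  |d|² = 288;  R = 4+6 = 10,  c = 288−10² = 188
v_rel = (-3, 5),  |v_rel|² = 34;  v_rel·d = (-3)·(-12) + (5)·(12) = 96
34·t² − 192·t + 188 = 0  ⇒  m = 96² − 34·188 = 2824
m = 2824 > 0,  v_rel·d = 96 > 0  ⇒  inside

inside=yes margin=2824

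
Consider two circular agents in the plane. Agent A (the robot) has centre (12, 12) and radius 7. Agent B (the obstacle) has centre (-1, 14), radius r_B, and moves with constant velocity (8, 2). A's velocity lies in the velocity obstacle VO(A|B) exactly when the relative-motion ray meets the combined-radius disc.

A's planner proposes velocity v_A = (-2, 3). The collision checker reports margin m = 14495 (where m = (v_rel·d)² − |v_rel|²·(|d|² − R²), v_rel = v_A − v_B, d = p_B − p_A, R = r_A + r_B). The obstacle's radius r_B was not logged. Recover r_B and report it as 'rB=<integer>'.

m = 14495
d = (-13, 2);  v_rel = (-10, 1),  |v_rel|² = 101
v_rel×d = (-10)·(2) − (1)·(-13) = -7
since m = R²·101 − (-7)²:  R² = (49 + 14495) / 101 = 144
R = √144 = 12  ⇒  r_B = 12 − 7 = 5

rB=5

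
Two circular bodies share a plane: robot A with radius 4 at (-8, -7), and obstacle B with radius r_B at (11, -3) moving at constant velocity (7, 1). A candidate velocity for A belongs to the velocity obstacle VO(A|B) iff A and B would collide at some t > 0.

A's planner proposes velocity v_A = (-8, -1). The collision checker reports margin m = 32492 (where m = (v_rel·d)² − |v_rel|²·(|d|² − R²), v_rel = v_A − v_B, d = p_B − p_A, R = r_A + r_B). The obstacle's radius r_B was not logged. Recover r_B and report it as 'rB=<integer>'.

m = 32492
d = (19, 4);  v_rel = (-15, -2),  |v_rel|² = 229
v_rel×d = (-15)·(4) − (-2)·(19) = -22
since m = R²·229 − (-22)²:  R² = (484 + 32492) / 229 = 144
R = √144 = 12  ⇒  r_B = 12 − 4 = 8

rB=8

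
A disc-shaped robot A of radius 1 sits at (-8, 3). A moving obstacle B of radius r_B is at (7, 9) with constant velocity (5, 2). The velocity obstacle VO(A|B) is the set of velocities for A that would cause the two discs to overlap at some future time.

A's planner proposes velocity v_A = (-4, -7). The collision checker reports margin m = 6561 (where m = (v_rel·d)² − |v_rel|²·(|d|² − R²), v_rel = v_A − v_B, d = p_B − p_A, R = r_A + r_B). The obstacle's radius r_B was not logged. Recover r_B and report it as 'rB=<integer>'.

m = 6561
d = (15, 6);  v_rel = (-9, -9),  |v_rel|² = 162
v_rel×d = (-9)·(6) − (-9)·(15) = 81
since m = R²·162 − 81²:  R² = (6561 + 6561) / 162 = 81
R = √81 = 9  ⇒  r_B = 9 − 1 = 8

rB=8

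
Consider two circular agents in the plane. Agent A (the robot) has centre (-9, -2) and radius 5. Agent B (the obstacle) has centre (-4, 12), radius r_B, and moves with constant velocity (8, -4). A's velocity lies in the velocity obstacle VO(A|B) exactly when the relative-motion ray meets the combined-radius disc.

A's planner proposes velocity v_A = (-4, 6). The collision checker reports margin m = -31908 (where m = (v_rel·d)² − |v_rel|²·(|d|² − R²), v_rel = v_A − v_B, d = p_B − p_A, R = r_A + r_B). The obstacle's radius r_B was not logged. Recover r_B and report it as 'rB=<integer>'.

m = -31908
d = (5, 14);  v_rel = (-12, 10),  |v_rel|² = 244
v_rel×d = (-12)·(14) − (10)·(5) = -218
since m = R²·244 − (-218)²:  R² = (47524 + -31908) / 244 = 64
R = √64 = 8  ⇒  r_B = 8 − 5 = 3

rB=3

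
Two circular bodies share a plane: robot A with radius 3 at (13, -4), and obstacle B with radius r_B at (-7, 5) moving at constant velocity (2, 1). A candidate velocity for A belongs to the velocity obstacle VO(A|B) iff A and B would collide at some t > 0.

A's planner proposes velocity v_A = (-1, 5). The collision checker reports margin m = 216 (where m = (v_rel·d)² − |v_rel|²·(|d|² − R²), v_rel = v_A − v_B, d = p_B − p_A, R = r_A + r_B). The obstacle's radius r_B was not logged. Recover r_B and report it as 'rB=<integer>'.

m = 216
d = (-20, 9);  v_rel = (-3, 4),  |v_rel|² = 25
v_rel×d = (-3)·(9) − (4)·(-20) = 53
since m = R²·25 − 53²:  R² = (2809 + 216) / 25 = 121
R = √121 = 11  ⇒  r_B = 11 − 3 = 8

rB=8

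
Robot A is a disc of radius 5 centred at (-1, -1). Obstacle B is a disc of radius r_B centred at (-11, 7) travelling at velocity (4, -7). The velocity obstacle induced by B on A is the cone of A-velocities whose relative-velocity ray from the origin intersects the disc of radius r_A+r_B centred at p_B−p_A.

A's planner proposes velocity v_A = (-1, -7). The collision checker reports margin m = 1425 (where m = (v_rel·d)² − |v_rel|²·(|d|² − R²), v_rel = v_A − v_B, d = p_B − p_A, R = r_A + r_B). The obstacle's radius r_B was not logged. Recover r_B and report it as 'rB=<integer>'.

m = 1425
d = (-10, 8);  v_rel = (-5, 0),  |v_rel|² = 25
v_rel×d = (-5)·(8) − (0)·(-10) = -40
since m = R²·25 − (-40)²:  R² = (1600 + 1425) / 25 = 121
R = √121 = 11  ⇒  r_B = 11 − 5 = 6

rB=6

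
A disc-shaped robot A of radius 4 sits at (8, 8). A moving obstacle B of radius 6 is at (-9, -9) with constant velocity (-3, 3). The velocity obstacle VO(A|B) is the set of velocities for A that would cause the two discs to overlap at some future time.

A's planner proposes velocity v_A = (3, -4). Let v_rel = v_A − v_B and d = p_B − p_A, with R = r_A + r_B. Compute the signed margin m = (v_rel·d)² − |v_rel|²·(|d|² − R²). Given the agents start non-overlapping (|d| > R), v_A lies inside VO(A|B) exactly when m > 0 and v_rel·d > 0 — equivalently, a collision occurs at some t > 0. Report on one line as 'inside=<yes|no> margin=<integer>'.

d = (-17, -17),  |d|² = 578;  R = 4+6 = 10,  c = 578−10² = 478
v_rel = (6, -7),  |v_rel|² = 85;  v_rel·d = (6)·(-17) + (-7)·(-17) = 17
85·t² − 34·t + 478 = 0  ⇒  m = 17² − 85·478 = -40341
m = -40341 < 0,  v_rel·d = 17 > 0  ⇒  outside

inside=no margin=-40341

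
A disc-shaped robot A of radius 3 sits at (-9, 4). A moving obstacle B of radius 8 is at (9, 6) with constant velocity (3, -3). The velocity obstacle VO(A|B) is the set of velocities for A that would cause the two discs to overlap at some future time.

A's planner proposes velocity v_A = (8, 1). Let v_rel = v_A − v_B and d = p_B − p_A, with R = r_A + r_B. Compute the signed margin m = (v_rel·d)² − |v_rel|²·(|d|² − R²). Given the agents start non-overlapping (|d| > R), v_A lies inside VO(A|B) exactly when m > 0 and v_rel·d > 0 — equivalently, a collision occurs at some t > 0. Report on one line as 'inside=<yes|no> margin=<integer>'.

d = (18, 2),  |d|² = 328;  R = 3+8 = 11,  c = 328−11² = 207
v_rel = (5, 4),  |v_rel|² = 41;  v_rel·d = (5)·(18) + (4)·(2) = 98
41·t² − 196·t + 207 = 0  ⇒  m = 98² − 41·207 = 1117
m = 1117 > 0,  v_rel·d = 98 > 0  ⇒  inside

inside=yes margin=1117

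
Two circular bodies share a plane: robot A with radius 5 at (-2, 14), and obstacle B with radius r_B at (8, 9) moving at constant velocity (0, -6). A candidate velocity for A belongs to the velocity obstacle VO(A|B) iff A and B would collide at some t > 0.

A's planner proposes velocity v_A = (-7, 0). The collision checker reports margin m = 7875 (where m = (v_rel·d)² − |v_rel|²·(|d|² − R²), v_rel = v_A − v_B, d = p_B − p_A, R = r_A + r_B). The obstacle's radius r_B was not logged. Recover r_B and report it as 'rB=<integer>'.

m = 7875
d = (10, -5);  v_rel = (-7, 6),  |v_rel|² = 85
v_rel×d = (-7)·(-5) − (6)·(10) = -25
since m = R²·85 − (-25)²:  R² = (625 + 7875) / 85 = 100
R = √100 = 10  ⇒  r_B = 10 − 5 = 5

rB=5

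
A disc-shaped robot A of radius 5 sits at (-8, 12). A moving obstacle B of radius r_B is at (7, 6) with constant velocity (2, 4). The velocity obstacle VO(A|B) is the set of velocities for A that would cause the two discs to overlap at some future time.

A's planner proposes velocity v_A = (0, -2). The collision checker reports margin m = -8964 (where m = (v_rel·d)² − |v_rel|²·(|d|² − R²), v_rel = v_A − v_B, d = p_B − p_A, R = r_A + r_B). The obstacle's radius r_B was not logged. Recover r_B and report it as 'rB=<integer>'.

m = -8964
d = (15, -6);  v_rel = (-2, -6),  |v_rel|² = 40
v_rel×d = (-2)·(-6) − (-6)·(15) = 102
since m = R²·40 − 102²:  R² = (10404 + -8964) / 40 = 36
R = √36 = 6  ⇒  r_B = 6 − 5 = 1

rB=1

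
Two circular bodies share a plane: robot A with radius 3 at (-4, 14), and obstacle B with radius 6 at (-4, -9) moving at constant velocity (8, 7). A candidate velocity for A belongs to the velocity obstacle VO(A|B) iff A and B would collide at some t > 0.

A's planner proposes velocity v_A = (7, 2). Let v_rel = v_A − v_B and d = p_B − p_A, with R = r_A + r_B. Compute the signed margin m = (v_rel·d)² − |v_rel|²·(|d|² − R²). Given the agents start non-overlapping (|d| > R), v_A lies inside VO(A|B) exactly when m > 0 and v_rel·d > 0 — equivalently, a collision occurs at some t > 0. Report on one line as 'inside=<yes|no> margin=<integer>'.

d = (0, -23),  |d|² = 529;  R = 3+6 = 9,  c = 529−9² = 448
v_rel = (-1, -5),  |v_rel|² = 26;  v_rel·d = (-1)·(0) + (-5)·(-23) = 115
26·t² − 230·t + 448 = 0  ⇒  m = 115² − 26·448 = 1577
m = 1577 > 0,  v_rel·d = 115 > 0  ⇒  inside

inside=yes margin=1577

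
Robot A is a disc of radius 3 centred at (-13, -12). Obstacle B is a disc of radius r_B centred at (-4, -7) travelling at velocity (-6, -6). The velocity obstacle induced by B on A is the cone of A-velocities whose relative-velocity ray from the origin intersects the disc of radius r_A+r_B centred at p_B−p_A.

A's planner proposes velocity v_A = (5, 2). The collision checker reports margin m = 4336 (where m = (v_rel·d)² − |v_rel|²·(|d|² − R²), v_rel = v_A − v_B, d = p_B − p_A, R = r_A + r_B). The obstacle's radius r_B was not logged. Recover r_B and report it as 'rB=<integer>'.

m = 4336
d = (9, 5);  v_rel = (11, 8),  |v_rel|² = 185
v_rel×d = (11)·(5) − (8)·(9) = -17
since m = R²·185 − (-17)²:  R² = (289 + 4336) / 185 = 25
R = √25 = 5  ⇒  r_B = 5 − 3 = 2

rB=2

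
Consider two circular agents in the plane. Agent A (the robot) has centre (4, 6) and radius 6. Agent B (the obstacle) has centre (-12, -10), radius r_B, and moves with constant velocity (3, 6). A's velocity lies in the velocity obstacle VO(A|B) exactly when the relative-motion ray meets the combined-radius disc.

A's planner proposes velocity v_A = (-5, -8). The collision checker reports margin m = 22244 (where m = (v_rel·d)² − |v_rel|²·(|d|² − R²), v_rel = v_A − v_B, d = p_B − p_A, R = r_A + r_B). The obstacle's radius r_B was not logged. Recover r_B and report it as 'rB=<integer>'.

m = 22244
d = (-16, -16);  v_rel = (-8, -14),  |v_rel|² = 260
v_rel×d = (-8)·(-16) − (-14)·(-16) = -96
since m = R²·260 − (-96)²:  R² = (9216 + 22244) / 260 = 121
R = √121 = 11  ⇒  r_B = 11 − 6 = 5

rB=5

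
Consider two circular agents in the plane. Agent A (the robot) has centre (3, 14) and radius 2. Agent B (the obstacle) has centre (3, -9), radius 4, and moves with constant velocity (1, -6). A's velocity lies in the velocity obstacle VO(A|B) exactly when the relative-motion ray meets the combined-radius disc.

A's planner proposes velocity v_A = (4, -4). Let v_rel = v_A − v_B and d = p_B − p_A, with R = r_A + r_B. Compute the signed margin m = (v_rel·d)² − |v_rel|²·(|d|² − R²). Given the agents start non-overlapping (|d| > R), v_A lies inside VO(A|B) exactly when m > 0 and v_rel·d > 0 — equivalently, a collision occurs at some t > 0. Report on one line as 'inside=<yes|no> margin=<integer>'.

d = (0, -23),  |d|² = 529;  R = 2+4 = 6,  c = 529−6² = 493
v_rel = (3, 2),  |v_rel|² = 13;  v_rel·d = (3)·(0) + (2)·(-23) = -46
13·t² + 92·t + 493 = 0  ⇒  m = (-46)² − 13·493 = -4293
m = -4293 < 0,  v_rel·d = -46 < 0  ⇒  outside

inside=no margin=-4293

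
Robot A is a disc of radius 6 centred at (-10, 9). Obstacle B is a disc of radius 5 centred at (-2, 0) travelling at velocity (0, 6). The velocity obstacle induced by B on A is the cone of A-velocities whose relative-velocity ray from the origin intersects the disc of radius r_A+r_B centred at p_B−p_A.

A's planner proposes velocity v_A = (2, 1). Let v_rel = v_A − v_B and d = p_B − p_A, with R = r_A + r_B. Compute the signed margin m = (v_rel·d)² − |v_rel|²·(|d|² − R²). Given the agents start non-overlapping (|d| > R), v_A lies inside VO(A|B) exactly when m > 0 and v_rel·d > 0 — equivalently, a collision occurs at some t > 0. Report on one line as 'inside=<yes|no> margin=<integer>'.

d = (8, -9),  |d|² = 145;  R = 6+5 = 11,  c = 145−11² = 24
v_rel = (2, -5),  |v_rel|² = 29;  v_rel·d = (2)·(8) + (-5)·(-9) = 61
29·t² − 122·t + 24 = 0  ⇒  m = 61² − 29·24 = 3025
m = 3025 > 0,  v_rel·d = 61 > 0  ⇒  inside

inside=yes margin=3025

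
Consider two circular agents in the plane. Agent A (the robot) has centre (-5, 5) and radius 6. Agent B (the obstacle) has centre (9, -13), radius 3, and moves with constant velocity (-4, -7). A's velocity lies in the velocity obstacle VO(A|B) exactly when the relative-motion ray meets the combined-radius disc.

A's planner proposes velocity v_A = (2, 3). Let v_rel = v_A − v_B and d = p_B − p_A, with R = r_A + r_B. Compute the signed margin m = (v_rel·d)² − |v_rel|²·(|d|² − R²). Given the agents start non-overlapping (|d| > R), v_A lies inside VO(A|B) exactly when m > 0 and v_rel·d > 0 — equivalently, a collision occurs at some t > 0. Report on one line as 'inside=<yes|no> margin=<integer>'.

d = (14, -18),  |d|² = 520;  R = 6+3 = 9,  c = 520−9² = 439
v_rel = (6, 10),  |v_rel|² = 136;  v_rel·d = (6)·(14) + (10)·(-18) = -96
136·t² + 192·t + 439 = 0  ⇒  m = (-96)² − 136·439 = -50488
m = -50488 < 0,  v_rel·d = -96 < 0  ⇒  outside

inside=no margin=-50488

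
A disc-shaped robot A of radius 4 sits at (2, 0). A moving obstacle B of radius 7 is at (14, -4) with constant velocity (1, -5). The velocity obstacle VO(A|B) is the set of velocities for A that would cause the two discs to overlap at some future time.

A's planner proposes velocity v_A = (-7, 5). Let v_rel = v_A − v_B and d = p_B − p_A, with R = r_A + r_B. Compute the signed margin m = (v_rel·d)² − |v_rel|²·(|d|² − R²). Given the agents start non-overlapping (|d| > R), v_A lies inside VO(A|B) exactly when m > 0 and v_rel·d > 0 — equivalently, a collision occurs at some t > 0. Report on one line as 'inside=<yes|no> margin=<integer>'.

d = (12, -4),  |d|² = 160;  R = 4+7 = 11,  c = 160−11² = 39
v_rel = (-8, 10),  |v_rel|² = 164;  v_rel·d = (-8)·(12) + (10)·(-4) = -136
164·t² + 272·t + 39 = 0  ⇒  m = (-136)² − 164·39 = 12100
m = 12100 > 0,  v_rel·d = -136 < 0  ⇒  outside

inside=no margin=12100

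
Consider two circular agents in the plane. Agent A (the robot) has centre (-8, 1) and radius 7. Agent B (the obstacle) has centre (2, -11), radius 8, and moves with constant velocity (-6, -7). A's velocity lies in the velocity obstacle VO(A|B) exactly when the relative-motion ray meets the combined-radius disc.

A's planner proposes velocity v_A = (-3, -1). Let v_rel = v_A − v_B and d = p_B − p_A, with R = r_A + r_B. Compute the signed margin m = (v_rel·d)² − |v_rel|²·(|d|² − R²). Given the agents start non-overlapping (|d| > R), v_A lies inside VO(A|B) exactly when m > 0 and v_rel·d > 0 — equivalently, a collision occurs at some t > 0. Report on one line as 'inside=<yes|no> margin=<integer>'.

d = (10, -12),  |d|² = 244;  R = 7+8 = 15,  c = 244−15² = 19
v_rel = (3, 6),  |v_rel|² = 45;  v_rel·d = (3)·(10) + (6)·(-12) = -42
45·t² + 84·t + 19 = 0  ⇒  m = (-42)² − 45·19 = 909
m = 909 > 0,  v_rel·d = -42 < 0  ⇒  outside

inside=no margin=909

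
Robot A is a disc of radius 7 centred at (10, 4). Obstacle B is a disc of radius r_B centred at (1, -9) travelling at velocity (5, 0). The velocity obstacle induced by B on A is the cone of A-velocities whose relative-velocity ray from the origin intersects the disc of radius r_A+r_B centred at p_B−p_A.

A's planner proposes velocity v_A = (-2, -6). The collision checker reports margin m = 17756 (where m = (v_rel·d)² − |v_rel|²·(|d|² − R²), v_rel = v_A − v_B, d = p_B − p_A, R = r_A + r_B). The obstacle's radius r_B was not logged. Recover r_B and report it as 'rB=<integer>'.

m = 17756
d = (-9, -13);  v_rel = (-7, -6),  |v_rel|² = 85
v_rel×d = (-7)·(-13) − (-6)·(-9) = 37
since m = R²·85 − 37²:  R² = (1369 + 17756) / 85 = 225
R = √225 = 15  ⇒  r_B = 15 − 7 = 8

rB=8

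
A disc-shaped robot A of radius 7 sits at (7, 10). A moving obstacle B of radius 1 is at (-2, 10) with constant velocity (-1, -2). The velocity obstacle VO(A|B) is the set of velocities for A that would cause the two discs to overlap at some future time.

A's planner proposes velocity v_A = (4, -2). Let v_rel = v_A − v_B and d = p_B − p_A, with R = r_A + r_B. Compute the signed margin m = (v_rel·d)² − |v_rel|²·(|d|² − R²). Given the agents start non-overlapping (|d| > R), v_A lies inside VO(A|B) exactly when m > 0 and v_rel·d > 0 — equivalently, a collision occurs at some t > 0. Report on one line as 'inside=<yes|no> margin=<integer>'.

d = (-9, 0),  |d|² = 81;  R = 7+1 = 8,  c = 81−8² = 17
v_rel = (5, 0),  |v_rel|² = 25;  v_rel·d = (5)·(-9) + (0)·(0) = -45
25·t² + 90·t + 17 = 0  ⇒  m = (-45)² − 25·17 = 1600
m = 1600 > 0,  v_rel·d = -45 < 0  ⇒  outside

inside=no margin=1600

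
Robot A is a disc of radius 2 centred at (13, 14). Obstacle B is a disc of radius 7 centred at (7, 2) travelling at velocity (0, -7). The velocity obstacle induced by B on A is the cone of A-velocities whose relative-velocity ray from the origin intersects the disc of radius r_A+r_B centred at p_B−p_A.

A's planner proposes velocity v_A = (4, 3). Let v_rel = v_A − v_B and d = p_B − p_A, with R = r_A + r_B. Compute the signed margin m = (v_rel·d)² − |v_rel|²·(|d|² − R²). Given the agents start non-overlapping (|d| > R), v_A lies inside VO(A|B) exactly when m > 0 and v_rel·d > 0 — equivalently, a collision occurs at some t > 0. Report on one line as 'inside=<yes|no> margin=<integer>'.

d = (-6, -12),  |d|² = 180;  R = 2+7 = 9,  c = 180−9² = 99
v_rel = (4, 10),  |v_rel|² = 116;  v_rel·d = (4)·(-6) + (10)·(-12) = -144
116·t² + 288·t + 99 = 0  ⇒  m = (-144)² − 116·99 = 9252
m = 9252 > 0,  v_rel·d = -144 < 0  ⇒  outside

inside=no margin=9252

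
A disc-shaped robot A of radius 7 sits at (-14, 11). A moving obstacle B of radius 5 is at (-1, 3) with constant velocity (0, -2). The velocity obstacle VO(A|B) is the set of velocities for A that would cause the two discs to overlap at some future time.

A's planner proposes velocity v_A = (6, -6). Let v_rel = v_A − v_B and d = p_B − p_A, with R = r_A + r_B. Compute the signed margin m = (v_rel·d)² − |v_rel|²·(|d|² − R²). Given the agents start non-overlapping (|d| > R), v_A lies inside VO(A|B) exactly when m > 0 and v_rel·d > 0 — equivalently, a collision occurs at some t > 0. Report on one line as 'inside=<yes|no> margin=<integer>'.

d = (13, -8),  |d|² = 233;  R = 7+5 = 12,  c = 233−12² = 89
v_rel = (6, -4),  |v_rel|² = 52;  v_rel·d = (6)·(13) + (-4)·(-8) = 110
52·t² − 220·t + 89 = 0  ⇒  m = 110² − 52·89 = 7472
m = 7472 > 0,  v_rel·d = 110 > 0  ⇒  inside

inside=yes margin=7472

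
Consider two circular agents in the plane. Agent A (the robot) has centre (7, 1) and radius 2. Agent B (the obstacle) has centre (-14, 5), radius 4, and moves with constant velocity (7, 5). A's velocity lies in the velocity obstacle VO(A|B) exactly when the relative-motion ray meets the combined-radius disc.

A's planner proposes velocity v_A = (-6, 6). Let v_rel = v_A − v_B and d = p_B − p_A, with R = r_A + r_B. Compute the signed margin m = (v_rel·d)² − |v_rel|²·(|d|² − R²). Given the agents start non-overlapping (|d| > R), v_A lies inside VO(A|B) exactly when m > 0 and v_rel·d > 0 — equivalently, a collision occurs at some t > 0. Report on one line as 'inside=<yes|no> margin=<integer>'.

d = (-21, 4),  |d|² = 457;  R = 2+4 = 6,  c = 457−6² = 421
v_rel = (-13, 1),  |v_rel|² = 170;  v_rel·d = (-13)·(-21) + (1)·(4) = 277
170·t² − 554·t + 421 = 0  ⇒  m = 277² − 170·421 = 5159
m = 5159 > 0,  v_rel·d = 277 > 0  ⇒  inside

inside=yes margin=5159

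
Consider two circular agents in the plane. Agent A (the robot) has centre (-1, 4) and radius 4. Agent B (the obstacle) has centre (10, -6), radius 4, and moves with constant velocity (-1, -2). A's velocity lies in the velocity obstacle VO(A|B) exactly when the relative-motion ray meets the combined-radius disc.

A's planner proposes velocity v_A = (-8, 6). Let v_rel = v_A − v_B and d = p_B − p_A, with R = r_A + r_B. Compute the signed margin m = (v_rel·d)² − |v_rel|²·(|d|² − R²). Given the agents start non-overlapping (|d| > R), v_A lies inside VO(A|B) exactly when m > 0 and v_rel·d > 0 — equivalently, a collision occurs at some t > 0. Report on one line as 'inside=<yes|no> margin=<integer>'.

d = (11, -10),  |d|² = 221;  R = 4+4 = 8,  c = 221−8² = 157
v_rel = (-7, 8),  |v_rel|² = 113;  v_rel·d = (-7)·(11) + (8)·(-10) = -157
113·t² + 314·t + 157 = 0  ⇒  m = (-157)² − 113·157 = 6908
m = 6908 > 0,  v_rel·d = -157 < 0  ⇒  outside

inside=no margin=6908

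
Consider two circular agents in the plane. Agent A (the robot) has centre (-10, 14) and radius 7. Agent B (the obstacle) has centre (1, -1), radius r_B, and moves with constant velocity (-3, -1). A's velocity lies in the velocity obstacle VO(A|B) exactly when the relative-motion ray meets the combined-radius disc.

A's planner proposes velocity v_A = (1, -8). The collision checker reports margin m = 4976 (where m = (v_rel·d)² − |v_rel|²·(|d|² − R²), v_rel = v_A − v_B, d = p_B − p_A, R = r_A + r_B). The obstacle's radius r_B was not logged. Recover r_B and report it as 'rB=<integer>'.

m = 4976
d = (11, -15);  v_rel = (4, -7),  |v_rel|² = 65
v_rel×d = (4)·(-15) − (-7)·(11) = 17
since m = R²·65 − 17²:  R² = (289 + 4976) / 65 = 81
R = √81 = 9  ⇒  r_B = 9 − 7 = 2

rB=2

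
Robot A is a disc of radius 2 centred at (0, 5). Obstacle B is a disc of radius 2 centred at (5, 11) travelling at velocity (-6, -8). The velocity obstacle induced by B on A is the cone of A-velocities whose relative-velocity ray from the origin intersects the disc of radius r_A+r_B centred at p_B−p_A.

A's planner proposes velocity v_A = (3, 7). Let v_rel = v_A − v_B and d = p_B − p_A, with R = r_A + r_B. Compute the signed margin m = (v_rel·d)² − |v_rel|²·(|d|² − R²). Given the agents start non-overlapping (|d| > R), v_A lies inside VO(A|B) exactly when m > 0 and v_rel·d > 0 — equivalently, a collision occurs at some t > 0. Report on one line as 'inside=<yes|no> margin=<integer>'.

d = (5, 6),  |d|² = 61;  R = 2+2 = 4,  c = 61−4² = 45
v_rel = (9, 15),  |v_rel|² = 306;  v_rel·d = (9)·(5) + (15)·(6) = 135
306·t² − 270·t + 45 = 0  ⇒  m = 135² − 306·45 = 4455
m = 4455 > 0,  v_rel·d = 135 > 0  ⇒  inside

inside=yes margin=4455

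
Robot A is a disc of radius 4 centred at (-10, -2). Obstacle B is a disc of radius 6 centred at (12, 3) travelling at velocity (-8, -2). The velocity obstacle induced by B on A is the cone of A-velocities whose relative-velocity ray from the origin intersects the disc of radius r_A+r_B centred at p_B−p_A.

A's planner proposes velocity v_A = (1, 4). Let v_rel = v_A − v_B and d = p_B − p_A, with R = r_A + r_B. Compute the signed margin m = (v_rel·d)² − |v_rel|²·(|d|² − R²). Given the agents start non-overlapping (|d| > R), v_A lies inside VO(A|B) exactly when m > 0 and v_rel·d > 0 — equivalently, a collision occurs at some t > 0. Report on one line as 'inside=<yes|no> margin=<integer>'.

d = (22, 5),  |d|² = 509;  R = 4+6 = 10,  c = 509−10² = 409
v_rel = (9, 6),  |v_rel|² = 117;  v_rel·d = (9)·(22) + (6)·(5) = 228
117·t² − 456·t + 409 = 0  ⇒  m = 228² − 117·409 = 4131
m = 4131 > 0,  v_rel·d = 228 > 0  ⇒  inside

inside=yes margin=4131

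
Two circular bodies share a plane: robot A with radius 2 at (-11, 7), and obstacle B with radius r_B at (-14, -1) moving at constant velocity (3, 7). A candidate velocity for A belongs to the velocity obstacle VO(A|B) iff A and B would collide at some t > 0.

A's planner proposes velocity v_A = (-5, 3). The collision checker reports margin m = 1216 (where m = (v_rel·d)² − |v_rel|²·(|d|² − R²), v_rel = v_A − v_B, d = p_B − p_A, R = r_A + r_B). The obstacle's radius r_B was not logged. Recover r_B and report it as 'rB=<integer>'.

m = 1216
d = (-3, -8);  v_rel = (-8, -4),  |v_rel|² = 80
v_rel×d = (-8)·(-8) − (-4)·(-3) = 52
since m = R²·80 − 52²:  R² = (2704 + 1216) / 80 = 49
R = √49 = 7  ⇒  r_B = 7 − 2 = 5

rB=5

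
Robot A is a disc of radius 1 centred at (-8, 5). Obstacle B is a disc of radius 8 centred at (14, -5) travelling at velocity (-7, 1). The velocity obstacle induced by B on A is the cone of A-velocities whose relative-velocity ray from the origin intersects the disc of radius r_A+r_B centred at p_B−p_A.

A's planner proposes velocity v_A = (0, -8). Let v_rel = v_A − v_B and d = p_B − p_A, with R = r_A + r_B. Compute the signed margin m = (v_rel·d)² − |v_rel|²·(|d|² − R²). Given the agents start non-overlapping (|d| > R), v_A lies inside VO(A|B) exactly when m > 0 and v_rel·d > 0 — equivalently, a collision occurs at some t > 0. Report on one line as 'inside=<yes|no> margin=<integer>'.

d = (22, -10),  |d|² = 584;  R = 1+8 = 9,  c = 584−9² = 503
v_rel = (7, -9),  |v_rel|² = 130;  v_rel·d = (7)·(22) + (-9)·(-10) = 244
130·t² − 488·t + 503 = 0  ⇒  m = 244² − 130·503 = -5854
m = -5854 < 0,  v_rel·d = 244 > 0  ⇒  outside

inside=no margin=-5854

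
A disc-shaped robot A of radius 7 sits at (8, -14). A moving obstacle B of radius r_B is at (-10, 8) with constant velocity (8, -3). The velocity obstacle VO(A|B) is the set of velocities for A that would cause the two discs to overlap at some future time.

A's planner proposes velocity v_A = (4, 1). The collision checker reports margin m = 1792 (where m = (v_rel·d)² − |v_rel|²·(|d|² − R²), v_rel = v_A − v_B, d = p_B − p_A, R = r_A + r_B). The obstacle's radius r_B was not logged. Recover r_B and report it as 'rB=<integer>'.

m = 1792
d = (-18, 22);  v_rel = (-4, 4),  |v_rel|² = 32
v_rel×d = (-4)·(22) − (4)·(-18) = -16
since m = R²·32 − (-16)²:  R² = (256 + 1792) / 32 = 64
R = √64 = 8  ⇒  r_B = 8 − 7 = 1

rB=1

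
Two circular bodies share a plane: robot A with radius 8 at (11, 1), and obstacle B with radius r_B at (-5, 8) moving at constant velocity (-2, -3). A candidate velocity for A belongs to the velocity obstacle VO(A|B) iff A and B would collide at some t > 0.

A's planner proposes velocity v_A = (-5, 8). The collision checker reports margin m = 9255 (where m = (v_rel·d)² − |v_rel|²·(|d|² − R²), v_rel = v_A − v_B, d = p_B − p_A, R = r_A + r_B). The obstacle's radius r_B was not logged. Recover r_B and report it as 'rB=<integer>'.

m = 9255
d = (-16, 7);  v_rel = (-3, 11),  |v_rel|² = 130
v_rel×d = (-3)·(7) − (11)·(-16) = 155
since m = R²·130 − 155²:  R² = (24025 + 9255) / 130 = 256
R = √256 = 16  ⇒  r_B = 16 − 8 = 8

rB=8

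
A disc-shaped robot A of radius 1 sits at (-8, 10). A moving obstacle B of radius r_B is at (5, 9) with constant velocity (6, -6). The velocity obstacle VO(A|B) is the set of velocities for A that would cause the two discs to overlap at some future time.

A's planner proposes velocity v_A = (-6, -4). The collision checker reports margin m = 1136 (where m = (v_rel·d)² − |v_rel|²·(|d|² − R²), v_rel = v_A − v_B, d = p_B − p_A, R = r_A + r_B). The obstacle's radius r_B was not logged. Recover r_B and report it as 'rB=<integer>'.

m = 1136
d = (13, -1);  v_rel = (-12, 2),  |v_rel|² = 148
v_rel×d = (-12)·(-1) − (2)·(13) = -14
since m = R²·148 − (-14)²:  R² = (196 + 1136) / 148 = 9
R = √9 = 3  ⇒  r_B = 3 − 1 = 2

rB=2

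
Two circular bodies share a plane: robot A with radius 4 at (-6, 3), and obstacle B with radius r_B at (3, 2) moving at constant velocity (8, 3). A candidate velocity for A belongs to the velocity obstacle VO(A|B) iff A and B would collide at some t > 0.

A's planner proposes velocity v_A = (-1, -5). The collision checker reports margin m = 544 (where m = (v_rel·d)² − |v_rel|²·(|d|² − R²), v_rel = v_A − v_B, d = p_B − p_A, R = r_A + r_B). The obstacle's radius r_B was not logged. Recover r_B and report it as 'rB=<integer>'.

m = 544
d = (9, -1);  v_rel = (-9, -8),  |v_rel|² = 145
v_rel×d = (-9)·(-1) − (-8)·(9) = 81
since m = R²·145 − 81²:  R² = (6561 + 544) / 145 = 49
R = √49 = 7  ⇒  r_B = 7 − 4 = 3

rB=3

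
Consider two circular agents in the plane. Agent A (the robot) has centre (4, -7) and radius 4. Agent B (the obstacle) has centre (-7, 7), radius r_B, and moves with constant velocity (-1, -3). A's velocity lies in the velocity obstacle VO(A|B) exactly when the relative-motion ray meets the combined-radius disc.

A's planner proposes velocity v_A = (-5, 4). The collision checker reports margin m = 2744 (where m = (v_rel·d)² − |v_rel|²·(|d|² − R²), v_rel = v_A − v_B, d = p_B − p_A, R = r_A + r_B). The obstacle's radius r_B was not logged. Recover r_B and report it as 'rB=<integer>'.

m = 2744
d = (-11, 14);  v_rel = (-4, 7),  |v_rel|² = 65
v_rel×d = (-4)·(14) − (7)·(-11) = 21
since m = R²·65 − 21²:  R² = (441 + 2744) / 65 = 49
R = √49 = 7  ⇒  r_B = 7 − 4 = 3

rB=3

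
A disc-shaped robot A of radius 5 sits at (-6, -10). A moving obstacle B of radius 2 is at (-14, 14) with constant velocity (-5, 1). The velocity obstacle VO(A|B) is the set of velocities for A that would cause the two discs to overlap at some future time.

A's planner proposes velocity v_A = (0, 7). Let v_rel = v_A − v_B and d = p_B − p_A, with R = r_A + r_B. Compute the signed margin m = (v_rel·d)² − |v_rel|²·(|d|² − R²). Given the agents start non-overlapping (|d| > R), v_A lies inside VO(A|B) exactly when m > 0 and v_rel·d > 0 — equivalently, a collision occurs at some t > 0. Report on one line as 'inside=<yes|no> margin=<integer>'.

d = (-8, 24),  |d|² = 640;  R = 5+2 = 7,  c = 640−7² = 591
v_rel = (5, 6),  |v_rel|² = 61;  v_rel·d = (5)·(-8) + (6)·(24) = 104
61·t² − 208·t + 591 = 0  ⇒  m = 104² − 61·591 = -25235
m = -25235 < 0,  v_rel·d = 104 > 0  ⇒  outside

inside=no margin=-25235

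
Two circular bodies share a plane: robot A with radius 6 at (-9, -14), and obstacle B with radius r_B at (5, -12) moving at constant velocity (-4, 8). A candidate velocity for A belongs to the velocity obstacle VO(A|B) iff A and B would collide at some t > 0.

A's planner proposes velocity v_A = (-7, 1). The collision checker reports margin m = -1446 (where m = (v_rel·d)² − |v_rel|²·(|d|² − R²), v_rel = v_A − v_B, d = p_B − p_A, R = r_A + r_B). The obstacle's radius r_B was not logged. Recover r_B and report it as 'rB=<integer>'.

m = -1446
d = (14, 2);  v_rel = (-3, -7),  |v_rel|² = 58
v_rel×d = (-3)·(2) − (-7)·(14) = 92
since m = R²·58 − 92²:  R² = (8464 + -1446) / 58 = 121
R = √121 = 11  ⇒  r_B = 11 − 6 = 5

rB=5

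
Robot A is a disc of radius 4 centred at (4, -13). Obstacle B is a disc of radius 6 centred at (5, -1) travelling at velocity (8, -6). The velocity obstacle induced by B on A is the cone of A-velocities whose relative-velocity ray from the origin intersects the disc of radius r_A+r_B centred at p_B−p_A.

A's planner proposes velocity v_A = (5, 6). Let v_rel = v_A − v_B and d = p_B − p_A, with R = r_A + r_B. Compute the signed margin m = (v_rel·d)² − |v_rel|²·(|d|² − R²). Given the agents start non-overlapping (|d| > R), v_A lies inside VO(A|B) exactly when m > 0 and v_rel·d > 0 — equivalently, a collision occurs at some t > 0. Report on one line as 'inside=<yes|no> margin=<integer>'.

d = (1, 12),  |d|² = 145;  R = 4+6 = 10,  c = 145−10² = 45
v_rel = (-3, 12),  |v_rel|² = 153;  v_rel·d = (-3)·(1) + (12)·(12) = 141
153·t² − 282·t + 45 = 0  ⇒  m = 141² − 153·45 = 12996
m = 12996 > 0,  v_rel·d = 141 > 0  ⇒  inside

inside=yes margin=12996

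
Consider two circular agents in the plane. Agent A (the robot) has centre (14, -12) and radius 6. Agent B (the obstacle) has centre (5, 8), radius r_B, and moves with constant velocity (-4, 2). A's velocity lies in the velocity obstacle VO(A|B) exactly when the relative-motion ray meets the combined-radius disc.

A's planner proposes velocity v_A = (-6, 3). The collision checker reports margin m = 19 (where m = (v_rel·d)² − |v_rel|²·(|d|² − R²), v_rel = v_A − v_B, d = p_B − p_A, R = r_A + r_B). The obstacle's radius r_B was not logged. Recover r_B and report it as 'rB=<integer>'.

m = 19
d = (-9, 20);  v_rel = (-2, 1),  |v_rel|² = 5
v_rel×d = (-2)·(20) − (1)·(-9) = -31
since m = R²·5 − (-31)²:  R² = (961 + 19) / 5 = 196
R = √196 = 14  ⇒  r_B = 14 − 6 = 8

rB=8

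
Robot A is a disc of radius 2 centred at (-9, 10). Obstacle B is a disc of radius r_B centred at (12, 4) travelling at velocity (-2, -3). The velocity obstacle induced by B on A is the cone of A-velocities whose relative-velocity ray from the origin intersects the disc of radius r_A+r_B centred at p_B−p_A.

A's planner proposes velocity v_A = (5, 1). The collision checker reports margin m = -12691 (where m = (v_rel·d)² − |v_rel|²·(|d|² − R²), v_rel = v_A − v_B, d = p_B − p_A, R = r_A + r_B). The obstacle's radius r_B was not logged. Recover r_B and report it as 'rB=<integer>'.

m = -12691
d = (21, -6);  v_rel = (7, 4),  |v_rel|² = 65
v_rel×d = (7)·(-6) − (4)·(21) = -126
since m = R²·65 − (-126)²:  R² = (15876 + -12691) / 65 = 49
R = √49 = 7  ⇒  r_B = 7 − 2 = 5

rB=5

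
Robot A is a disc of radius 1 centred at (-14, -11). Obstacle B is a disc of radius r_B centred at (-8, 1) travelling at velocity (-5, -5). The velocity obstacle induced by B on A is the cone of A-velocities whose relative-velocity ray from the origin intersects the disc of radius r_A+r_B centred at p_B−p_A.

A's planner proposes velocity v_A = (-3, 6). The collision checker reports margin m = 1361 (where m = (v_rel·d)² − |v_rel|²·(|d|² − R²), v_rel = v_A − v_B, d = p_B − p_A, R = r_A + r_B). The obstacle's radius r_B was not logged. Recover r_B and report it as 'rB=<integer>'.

m = 1361
d = (6, 12);  v_rel = (2, 11),  |v_rel|² = 125
v_rel×d = (2)·(12) − (11)·(6) = -42
since m = R²·125 − (-42)²:  R² = (1764 + 1361) / 125 = 25
R = √25 = 5  ⇒  r_B = 5 − 1 = 4

rB=4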